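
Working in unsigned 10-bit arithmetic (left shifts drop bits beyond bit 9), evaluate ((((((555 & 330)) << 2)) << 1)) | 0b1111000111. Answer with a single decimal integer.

555 = 1000101011
330 = 0101001010
→ & → 0000001010 = 10
→ << 2 (mod 2^10) → 0000101000 = 40
→ << 1 (mod 2^10) → 0001010000 = 80
0b1111000111 = 1111000111
→ | → 1111010111 = 983

983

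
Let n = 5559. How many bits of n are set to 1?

9

5559 = 1010110110111
Count the 1s: 1 + 1 + 1 + 1 + 1 + 1 + 1 + 1 + 1 = 9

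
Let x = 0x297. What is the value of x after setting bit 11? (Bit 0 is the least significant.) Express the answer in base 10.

2711

x = 0001010010111
bit 11 is currently 0; set it via x | (1 << 11) = x | 2048
→ 0101010010111 = 2711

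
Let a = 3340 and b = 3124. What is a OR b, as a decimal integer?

3340 = 110100001100
3124 = 110000110100
 OR → 110100111100 = 3388

3388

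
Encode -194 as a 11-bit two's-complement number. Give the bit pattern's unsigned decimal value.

1854

194 in 11 bits: 00011000010
Invert: 11100111101
Add 1:  11100111110 = 1854
(Check: 2^11 - 194 = 2048 - 194 = 1854.)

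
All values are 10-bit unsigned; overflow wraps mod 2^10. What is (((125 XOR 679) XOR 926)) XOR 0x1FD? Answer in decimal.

185

125 = 0001111101
679 = 1010100111
→ XOR → 1011011010 = 730
926 = 1110011110
→ XOR → 0101000100 = 324
0x1FD = 0111111101
→ XOR → 0010111001 = 185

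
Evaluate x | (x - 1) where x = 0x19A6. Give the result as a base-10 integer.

6567

x = 1100110100110 = 6566
x - 1 = 1100110100101
OR    = 1100110100111 = 6567
(x | (x - 1) sets all bits below the lowest set bit.)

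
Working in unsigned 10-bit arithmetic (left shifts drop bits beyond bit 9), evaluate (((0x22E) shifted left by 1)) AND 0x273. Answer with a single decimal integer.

80

0x22E = 1000101110
→ shifted left by 1 (mod 2^10) → 0001011100 = 92
0x273 = 1001110011
→ AND → 0001010000 = 80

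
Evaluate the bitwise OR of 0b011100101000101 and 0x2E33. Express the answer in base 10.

16247

a = 11100101000101
0x2E33 = 10111000110011
 OR → 11111101110111 = 16247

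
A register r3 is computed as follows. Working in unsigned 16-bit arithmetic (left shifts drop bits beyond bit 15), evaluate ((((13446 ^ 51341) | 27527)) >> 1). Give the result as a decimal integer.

13446 = 0011010010000110
51341 = 1100100010001101
→ ^ → 1111110000001011 = 64523
27527 = 0110101110000111
→ | → 1111111110001111 = 65423
→ >> 1 → 0111111111000111 = 32711

32711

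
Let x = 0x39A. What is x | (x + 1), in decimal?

923

x = 1110011010 = 922
x + 1 = 1110011011
OR    = 1110011011 = 923
(x | (x + 1) sets the lowest cleared bit.)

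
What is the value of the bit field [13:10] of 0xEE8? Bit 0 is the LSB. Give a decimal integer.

v = 000111011101000
Shift right by 10: 00011
Mask low 4 bits: 0011 = 3

3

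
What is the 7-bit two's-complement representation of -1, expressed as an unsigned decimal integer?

1 in 7 bits: 0000001
Invert: 1111110
Add 1:  1111111 = 127
(Check: 2^7 - 1 = 128 - 1 = 127.)

127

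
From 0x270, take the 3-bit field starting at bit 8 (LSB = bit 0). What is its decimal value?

2

v = 001001110000
Shift right by 8: 0010
Mask low 3 bits: 010 = 2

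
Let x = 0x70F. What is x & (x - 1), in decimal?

x = 11100001111 = 1807
x - 1 = 11100001110
AND   = 11100001110 = 1806
(x & (x - 1) clears the lowest set bit of x.)

1806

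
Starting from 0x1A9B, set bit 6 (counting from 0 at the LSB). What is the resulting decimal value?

x = 1101010011011
bit 6 is currently 0; set it via x | (1 << 6) = x | 64
→ 1101011011011 = 6875

6875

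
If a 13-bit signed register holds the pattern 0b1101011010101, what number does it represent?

-1323

pattern = 1101011010101 (MSB is 1 ⇒ negative)
Invert: 0010100101010, add 1 → 0010100101011 = 1323, so the value is -1323.
(Equivalently: 6869 - 2^13 = 6869 - 8192 = -1323.)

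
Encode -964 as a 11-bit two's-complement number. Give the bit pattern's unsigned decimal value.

1084

964 in 11 bits: 01111000100
Invert: 10000111011
Add 1:  10000111100 = 1084
(Check: 2^11 - 964 = 2048 - 964 = 1084.)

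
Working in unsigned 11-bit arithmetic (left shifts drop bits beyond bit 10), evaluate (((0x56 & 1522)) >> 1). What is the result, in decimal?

41

0x56 = 00001010110
1522 = 10111110010
→ & → 00001010010 = 82
→ >> 1 → 00000101001 = 41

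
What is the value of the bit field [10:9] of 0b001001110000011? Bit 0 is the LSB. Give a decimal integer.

1

v = 001001110000011
Shift right by 9: 001001
Mask low 2 bits: 01 = 1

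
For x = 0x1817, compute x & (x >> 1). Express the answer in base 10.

2051

x = 1100000010111 = 6167
x>>1 = 0110000001011
AND  = 0100000000011 = 2051
(x & (x >> 1) has a 1 wherever x has two consecutive 1 bits.)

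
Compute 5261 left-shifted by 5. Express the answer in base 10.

5261 = 000001010010001101
shift left by 5 → 101001000110100000 = 168352
(equivalently, 5261 × 2^5 = 5261 × 32)

168352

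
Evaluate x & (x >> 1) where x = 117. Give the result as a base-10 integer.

x = 1110101 = 117
x>>1 = 0111010
AND  = 0110000 = 48
(x & (x >> 1) has a 1 wherever x has two consecutive 1 bits.)

48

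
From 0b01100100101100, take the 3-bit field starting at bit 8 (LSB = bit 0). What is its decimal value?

v = 01100100101100
Shift right by 8: 011001
Mask low 3 bits: 001 = 1

1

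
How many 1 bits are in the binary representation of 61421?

13

61421 = 1110111111101101
Count the 1s: 1 + 1 + 1 + 1 + 1 + 1 + 1 + 1 + 1 + 1 + 1 + 1 + 1 = 13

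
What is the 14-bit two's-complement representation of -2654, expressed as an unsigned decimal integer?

2654 in 14 bits: 00101001011110
Invert: 11010110100001
Add 1:  11010110100010 = 13730
(Check: 2^14 - 2654 = 16384 - 2654 = 13730.)

13730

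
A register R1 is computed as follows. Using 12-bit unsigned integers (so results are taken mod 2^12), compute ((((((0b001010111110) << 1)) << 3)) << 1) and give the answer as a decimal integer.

1984

0b001010111110 = 001010111110
→ << 1 (mod 2^12) → 010101111100 = 1404
→ << 3 (mod 2^12) → 101111100000 = 3040
→ << 1 (mod 2^12) → 011111000000 = 1984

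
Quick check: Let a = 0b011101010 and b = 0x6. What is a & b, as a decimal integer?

a = 11101010
0x6 = 00000110
AND → 00000010 = 2

2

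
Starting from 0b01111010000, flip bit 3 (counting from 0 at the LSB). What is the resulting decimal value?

x = 01111010000
bit 3 is currently 0; toggle it via x ^ (1 << 3) = x ^ 8
→ 01111011000 = 984

984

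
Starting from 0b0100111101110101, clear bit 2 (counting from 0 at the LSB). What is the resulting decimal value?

x = 0100111101110101
bit 2 is currently 1; clear it via x & ~(1 << 2) = x & ~4
→ 0100111101110001 = 20337

20337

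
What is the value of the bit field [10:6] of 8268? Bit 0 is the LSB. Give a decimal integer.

v = 10000001001100
Shift right by 6: 10000001
Mask low 5 bits: 00001 = 1

1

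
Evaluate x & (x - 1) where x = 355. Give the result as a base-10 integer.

x = 101100011 = 355
x - 1 = 101100010
AND   = 101100010 = 354
(x & (x - 1) clears the lowest set bit of x.)

354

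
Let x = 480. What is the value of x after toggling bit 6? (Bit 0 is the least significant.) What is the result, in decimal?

x = 111100000
bit 6 is currently 1; toggle it via x ^ (1 << 6) = x ^ 64
→ 110100000 = 416

416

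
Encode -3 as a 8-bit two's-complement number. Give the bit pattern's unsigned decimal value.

3 in 8 bits: 00000011
Invert: 11111100
Add 1:  11111101 = 253
(Check: 2^8 - 3 = 256 - 3 = 253.)

253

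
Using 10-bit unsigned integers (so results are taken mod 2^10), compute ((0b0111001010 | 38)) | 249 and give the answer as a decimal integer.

0b0111001010 = 0111001010
38 = 0000100110
→ | → 0111101110 = 494
249 = 0011111001
→ | → 0111111111 = 511

511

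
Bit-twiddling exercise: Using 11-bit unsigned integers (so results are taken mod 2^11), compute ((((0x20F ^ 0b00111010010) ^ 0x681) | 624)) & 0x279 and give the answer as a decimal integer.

0x20F = 01000001111
0b00111010010 = 00111010010
→ ^ → 01111011101 = 989
0x681 = 11010000001
→ ^ → 10101011100 = 1372
624 = 01001110000
→ | → 11101111100 = 1916
0x279 = 01001111001
→ & → 01001111000 = 632

632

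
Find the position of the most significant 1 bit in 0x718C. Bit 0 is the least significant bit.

0x718C = 111000110001100
The topmost 1 is at position 14 (since 2^14 = 16384 ≤ 29068 < 32768).

14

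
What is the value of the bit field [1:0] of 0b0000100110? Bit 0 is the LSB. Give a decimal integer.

2

v = 0000100110
Shift right by 0: 0000100110
Mask low 2 bits: 10 = 2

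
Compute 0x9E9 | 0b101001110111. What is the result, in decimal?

3071

0x9E9 = 100111101001
b = 101001110111
 OR → 101111111111 = 3071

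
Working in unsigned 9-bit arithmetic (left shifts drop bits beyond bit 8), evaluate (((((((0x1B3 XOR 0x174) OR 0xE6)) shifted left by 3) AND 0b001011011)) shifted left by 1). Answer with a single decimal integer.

48

0x1B3 = 110110011
0x174 = 101110100
→ XOR → 011000111 = 199
0xE6 = 011100110
→ OR → 011100111 = 231
→ shifted left by 3 (mod 2^9) → 100111000 = 312
0b001011011 = 001011011
→ AND → 000011000 = 24
→ shifted left by 1 (mod 2^9) → 000110000 = 48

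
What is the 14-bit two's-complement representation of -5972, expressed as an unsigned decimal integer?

10412

5972 in 14 bits: 01011101010100
Invert: 10100010101011
Add 1:  10100010101100 = 10412
(Check: 2^14 - 5972 = 16384 - 5972 = 10412.)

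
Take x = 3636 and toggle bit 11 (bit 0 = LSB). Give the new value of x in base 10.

1588

x = 0111000110100
bit 11 is currently 1; toggle it via x ^ (1 << 11) = x ^ 2048
→ 0011000110100 = 1588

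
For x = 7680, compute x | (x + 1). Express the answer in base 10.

7681

x = 1111000000000 = 7680
x + 1 = 1111000000001
OR    = 1111000000001 = 7681
(x | (x + 1) sets the lowest cleared bit.)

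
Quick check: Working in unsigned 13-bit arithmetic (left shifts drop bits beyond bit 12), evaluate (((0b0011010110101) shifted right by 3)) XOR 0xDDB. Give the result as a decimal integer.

0b0011010110101 = 0011010110101
→ shifted right by 3 → 0000011010110 = 214
0xDDB = 0110111011011
→ XOR → 0110100001101 = 3341

3341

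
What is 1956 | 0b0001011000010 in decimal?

1956 = 11110100100
b = 01011000010
 OR → 11111100110 = 2022

2022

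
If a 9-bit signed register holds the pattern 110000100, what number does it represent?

pattern = 110000100 (MSB is 1 ⇒ negative)
Invert: 001111011, add 1 → 001111100 = 124, so the value is -124.
(Equivalently: 388 - 2^9 = 388 - 512 = -124.)

-124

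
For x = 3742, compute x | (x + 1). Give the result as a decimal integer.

3743

x = 111010011110 = 3742
x + 1 = 111010011111
OR    = 111010011111 = 3743
(x | (x + 1) sets the lowest cleared bit.)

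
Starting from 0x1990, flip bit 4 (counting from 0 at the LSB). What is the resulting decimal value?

x = 01100110010000
bit 4 is currently 1; toggle it via x ^ (1 << 4) = x ^ 16
→ 01100110000000 = 6528

6528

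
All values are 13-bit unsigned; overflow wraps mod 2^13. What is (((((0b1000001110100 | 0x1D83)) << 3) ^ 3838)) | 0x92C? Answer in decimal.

0b1000001110100 = 1000001110100
0x1D83 = 1110110000011
→ | → 1110111110111 = 7671
→ << 3 (mod 2^13) → 0111110111000 = 4024
3838 = 0111011111110
→ ^ → 0000101000110 = 326
0x92C = 0100100101100
→ | → 0100101101110 = 2414

2414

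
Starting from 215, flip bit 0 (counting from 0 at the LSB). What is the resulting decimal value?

214

x = 11010111
bit 0 is currently 1; toggle it via x ^ (1 << 0) = x ^ 1
→ 11010110 = 214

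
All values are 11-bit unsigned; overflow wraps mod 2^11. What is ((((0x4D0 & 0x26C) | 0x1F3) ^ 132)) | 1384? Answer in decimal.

1407

0x4D0 = 10011010000
0x26C = 01001101100
→ & → 00001000000 = 64
0x1F3 = 00111110011
→ | → 00111110011 = 499
132 = 00010000100
→ ^ → 00101110111 = 375
1384 = 10101101000
→ | → 10101111111 = 1407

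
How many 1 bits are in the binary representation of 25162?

6

25162 = 110001001001010
Count the 1s: 1 + 1 + 1 + 1 + 1 + 1 = 6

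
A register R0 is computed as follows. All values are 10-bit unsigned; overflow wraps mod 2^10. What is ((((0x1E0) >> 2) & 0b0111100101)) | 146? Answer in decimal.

242

0x1E0 = 0111100000
→ >> 2 → 0001111000 = 120
0b0111100101 = 0111100101
→ & → 0001100000 = 96
146 = 0010010010
→ | → 0011110010 = 242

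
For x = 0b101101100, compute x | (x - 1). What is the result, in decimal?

x = 101101100 = 364
x - 1 = 101101011
OR    = 101101111 = 367
(x | (x - 1) sets all bits below the lowest set bit.)

367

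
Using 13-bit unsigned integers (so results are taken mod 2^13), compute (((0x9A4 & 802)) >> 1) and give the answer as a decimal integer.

0x9A4 = 0100110100100
802 = 0001100100010
→ & → 0000100100000 = 288
→ >> 1 → 0000010010000 = 144

144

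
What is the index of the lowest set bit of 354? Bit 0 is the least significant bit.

354 = 101100010
Trailing zeros: 1, so the lowest set bit is bit 1 (value 2).

1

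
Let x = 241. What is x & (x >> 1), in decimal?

x = 11110001 = 241
x>>1 = 01111000
AND  = 01110000 = 112
(x & (x >> 1) has a 1 wherever x has two consecutive 1 bits.)

112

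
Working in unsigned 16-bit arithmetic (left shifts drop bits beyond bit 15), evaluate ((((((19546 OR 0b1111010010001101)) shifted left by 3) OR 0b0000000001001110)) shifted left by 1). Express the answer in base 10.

52732

19546 = 0100110001011010
0b1111010010001101 = 1111010010001101
→ OR → 1111110011011111 = 64735
→ shifted left by 3 (mod 2^16) → 1110011011111000 = 59128
0b0000000001001110 = 0000000001001110
→ OR → 1110011011111110 = 59134
→ shifted left by 1 (mod 2^16) → 1100110111111100 = 52732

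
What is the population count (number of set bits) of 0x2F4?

6

0x2F4 = 1011110100
Count the 1s: 1 + 1 + 1 + 1 + 1 + 1 = 6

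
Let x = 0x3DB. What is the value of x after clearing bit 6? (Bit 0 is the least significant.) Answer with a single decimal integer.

923

x = 01111011011
bit 6 is currently 1; clear it via x & ~(1 << 6) = x & ~64
→ 01110011011 = 923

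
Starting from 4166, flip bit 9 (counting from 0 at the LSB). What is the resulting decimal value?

x = 1000001000110
bit 9 is currently 0; toggle it via x ^ (1 << 9) = x ^ 512
→ 1001001000110 = 4678

4678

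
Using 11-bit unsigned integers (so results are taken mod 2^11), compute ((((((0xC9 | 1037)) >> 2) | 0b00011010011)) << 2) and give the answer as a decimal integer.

1996

0xC9 = 00011001001
1037 = 10000001101
→ | → 10011001101 = 1229
→ >> 2 → 00100110011 = 307
0b00011010011 = 00011010011
→ | → 00111110011 = 499
→ << 2 (mod 2^11) → 11111001100 = 1996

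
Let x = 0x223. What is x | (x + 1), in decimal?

551

x = 1000100011 = 547
x + 1 = 1000100100
OR    = 1000100111 = 551
(x | (x + 1) sets the lowest cleared bit.)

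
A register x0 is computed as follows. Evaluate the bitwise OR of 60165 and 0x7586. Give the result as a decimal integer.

65415

60165 = 1110101100000101
0x7586 = 0111010110000110
 OR → 1111111110000111 = 65415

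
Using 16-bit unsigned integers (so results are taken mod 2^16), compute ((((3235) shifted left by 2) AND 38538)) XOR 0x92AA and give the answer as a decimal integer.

3235 = 0000110010100011
→ shifted left by 2 (mod 2^16) → 0011001010001100 = 12940
38538 = 1001011010001010
→ AND → 0001001010001000 = 4744
0x92AA = 1001001010101010
→ XOR → 1000000000100010 = 32802

32802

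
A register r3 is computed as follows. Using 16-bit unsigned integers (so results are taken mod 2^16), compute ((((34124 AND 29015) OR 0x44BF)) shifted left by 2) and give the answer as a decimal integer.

6140

34124 = 1000010101001100
29015 = 0111000101010111
→ AND → 0000000101000100 = 324
0x44BF = 0100010010111111
→ OR → 0100010111111111 = 17919
→ shifted left by 2 (mod 2^16) → 0001011111111100 = 6140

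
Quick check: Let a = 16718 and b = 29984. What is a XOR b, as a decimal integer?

13422

16718 = 100000101001110
29984 = 111010100100000
XOR → 011010001101110 = 13422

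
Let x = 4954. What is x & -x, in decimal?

2

x = 1001101011010 = 4954
-x (two's complement) = …0110010100110
AND   = 0000000000010 = 2
(x & -x isolates the lowest set bit of x.)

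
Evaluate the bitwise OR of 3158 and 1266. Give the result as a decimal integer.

3318

3158 = 110001010110
1266 = 010011110010
 OR → 110011110110 = 3318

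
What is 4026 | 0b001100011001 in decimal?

4026 = 111110111010
b = 001100011001
 OR → 111110111011 = 4027

4027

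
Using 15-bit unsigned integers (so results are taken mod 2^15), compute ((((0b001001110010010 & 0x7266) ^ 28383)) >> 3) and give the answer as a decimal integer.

3995

0b001001110010010 = 001001110010010
0x7266 = 111001001100110
→ & → 001001000000010 = 4610
28383 = 110111011011111
→ ^ → 111110011011101 = 31965
→ >> 3 → 000111110011011 = 3995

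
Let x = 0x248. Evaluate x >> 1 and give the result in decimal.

292

0x248 = 1001001000
shift right by 1 → 0100100100 = 292
(equivalently, floor(584 / 2))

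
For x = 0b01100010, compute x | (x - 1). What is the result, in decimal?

x = 1100010 = 98
x - 1 = 1100001
OR    = 1100011 = 99
(x | (x - 1) sets all bits below the lowest set bit.)

99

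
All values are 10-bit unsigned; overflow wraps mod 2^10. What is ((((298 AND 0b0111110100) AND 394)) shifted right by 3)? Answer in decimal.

298 = 0100101010
0b0111110100 = 0111110100
→ AND → 0100100000 = 288
394 = 0110001010
→ AND → 0100000000 = 256
→ shifted right by 3 → 0000100000 = 32

32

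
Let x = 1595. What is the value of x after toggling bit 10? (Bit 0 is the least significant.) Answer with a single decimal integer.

571

x = 11000111011
bit 10 is currently 1; toggle it via x ^ (1 << 10) = x ^ 1024
→ 01000111011 = 571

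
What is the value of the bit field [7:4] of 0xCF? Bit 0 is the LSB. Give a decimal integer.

v = 011001111
Shift right by 4: 01100
Mask low 4 bits: 1100 = 12

12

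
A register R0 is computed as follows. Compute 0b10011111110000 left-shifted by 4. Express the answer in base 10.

163584

x = 000010011111110000
shift left by 4 → 100111111100000000 = 163584
(equivalently, 10224 × 2^4 = 10224 × 16)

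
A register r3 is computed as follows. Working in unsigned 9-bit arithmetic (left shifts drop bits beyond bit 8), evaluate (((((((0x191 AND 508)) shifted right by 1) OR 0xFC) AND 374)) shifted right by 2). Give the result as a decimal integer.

0x191 = 110010001
508 = 111111100
→ AND → 110010000 = 400
→ shifted right by 1 → 011001000 = 200
0xFC = 011111100
→ OR → 011111100 = 252
374 = 101110110
→ AND → 001110100 = 116
→ shifted right by 2 → 000011101 = 29

29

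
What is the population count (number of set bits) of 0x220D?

0x220D = 10001000001101
Count the 1s: 1 + 1 + 1 + 1 + 1 = 5

5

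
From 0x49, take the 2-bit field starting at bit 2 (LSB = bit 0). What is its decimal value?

v = 01001001
Shift right by 2: 010010
Mask low 2 bits: 10 = 2

2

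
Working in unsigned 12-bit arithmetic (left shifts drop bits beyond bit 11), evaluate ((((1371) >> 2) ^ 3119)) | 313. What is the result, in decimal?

1371 = 010101011011
→ >> 2 → 000101010110 = 342
3119 = 110000101111
→ ^ → 110101111001 = 3449
313 = 000100111001
→ | → 110101111001 = 3449

3449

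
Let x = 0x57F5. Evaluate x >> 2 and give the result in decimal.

0x57F5 = 101011111110101
shift right by 2 → 001010111111101 = 5629
(equivalently, floor(22517 / 4))

5629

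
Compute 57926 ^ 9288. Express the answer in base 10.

50702

57926 = 1110001001000110
9288 = 0010010001001000
XOR → 1100011000001110 = 50702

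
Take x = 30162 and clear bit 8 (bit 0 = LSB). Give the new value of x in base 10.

29906

x = 111010111010010
bit 8 is currently 1; clear it via x & ~(1 << 8) = x & ~256
→ 111010011010010 = 29906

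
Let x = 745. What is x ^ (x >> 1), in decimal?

x = 1011101001 = 745
x>>1 = 0101110100
XOR  = 1110011101 = 925
(x ^ (x >> 1) gives the standard binary-reflected Gray code of x.)

925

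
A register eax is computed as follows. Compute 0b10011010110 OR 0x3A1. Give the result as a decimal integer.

a = 10011010110
0x3A1 = 01110100001
 OR → 11111110111 = 2039

2039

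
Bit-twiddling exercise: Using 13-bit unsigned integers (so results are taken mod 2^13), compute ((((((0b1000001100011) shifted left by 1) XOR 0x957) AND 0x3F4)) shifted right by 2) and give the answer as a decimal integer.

100

0b1000001100011 = 1000001100011
→ shifted left by 1 (mod 2^13) → 0000011000110 = 198
0x957 = 0100101010111
→ XOR → 0100110010001 = 2449
0x3F4 = 0001111110100
→ AND → 0000110010000 = 400
→ shifted right by 2 → 0000001100100 = 100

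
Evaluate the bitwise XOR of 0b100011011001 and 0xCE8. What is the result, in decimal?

a = 100011011001
0xCE8 = 110011101000
XOR → 010000110001 = 1073

1073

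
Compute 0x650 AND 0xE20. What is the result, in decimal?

1536

0x650 = 011001010000
0xE20 = 111000100000
AND → 011000000000 = 1536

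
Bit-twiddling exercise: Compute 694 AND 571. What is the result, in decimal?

562

694 = 1010110110
571 = 1000111011
AND → 1000110010 = 562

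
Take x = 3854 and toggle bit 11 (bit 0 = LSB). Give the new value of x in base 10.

1806

x = 00111100001110
bit 11 is currently 1; toggle it via x ^ (1 << 11) = x ^ 2048
→ 00011100001110 = 1806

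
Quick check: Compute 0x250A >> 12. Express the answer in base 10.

2

0x250A = 10010100001010
shift right by 12 → 00000000000010 = 2
(equivalently, floor(9482 / 4096))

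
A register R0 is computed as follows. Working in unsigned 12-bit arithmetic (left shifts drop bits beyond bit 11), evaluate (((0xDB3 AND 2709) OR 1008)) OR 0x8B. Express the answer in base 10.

0xDB3 = 110110110011
2709 = 101010010101
→ AND → 100010010001 = 2193
1008 = 001111110000
→ OR → 101111110001 = 3057
0x8B = 000010001011
→ OR → 101111111011 = 3067

3067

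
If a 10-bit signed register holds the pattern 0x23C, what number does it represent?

pattern = 1000111100 (MSB is 1 ⇒ negative)
Invert: 0111000011, add 1 → 0111000100 = 452, so the value is -452.
(Equivalently: 572 - 2^10 = 572 - 1024 = -452.)

-452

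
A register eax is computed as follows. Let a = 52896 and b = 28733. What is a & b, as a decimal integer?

52896 = 1100111010100000
28733 = 0111000000111101
AND → 0100000000100000 = 16416

16416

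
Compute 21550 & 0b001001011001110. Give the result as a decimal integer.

4110

21550 = 101010000101110
b = 001001011001110
AND → 001000000001110 = 4110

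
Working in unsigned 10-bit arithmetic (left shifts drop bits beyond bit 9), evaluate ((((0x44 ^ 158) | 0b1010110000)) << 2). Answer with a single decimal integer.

0x44 = 0001000100
158 = 0010011110
→ ^ → 0011011010 = 218
0b1010110000 = 1010110000
→ | → 1011111010 = 762
→ << 2 (mod 2^10) → 1111101000 = 1000

1000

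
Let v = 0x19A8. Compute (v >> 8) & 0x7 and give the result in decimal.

v = 1100110101000
Shift right by 8: 11001
Mask low 3 bits: 001 = 1

1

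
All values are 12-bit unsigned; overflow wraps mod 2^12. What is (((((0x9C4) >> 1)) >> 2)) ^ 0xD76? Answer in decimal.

0x9C4 = 100111000100
→ >> 1 → 010011100010 = 1250
→ >> 2 → 000100111000 = 312
0xD76 = 110101110110
→ ^ → 110001001110 = 3150

3150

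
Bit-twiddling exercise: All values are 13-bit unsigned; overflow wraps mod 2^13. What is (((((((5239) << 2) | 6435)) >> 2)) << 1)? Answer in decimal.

5239 = 1010001110111
→ << 2 (mod 2^13) → 1000111011100 = 4572
6435 = 1100100100011
→ | → 1100111111111 = 6655
→ >> 2 → 0011001111111 = 1663
→ << 1 (mod 2^13) → 0110011111110 = 3326

3326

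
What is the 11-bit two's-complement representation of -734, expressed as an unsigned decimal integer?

734 in 11 bits: 01011011110
Invert: 10100100001
Add 1:  10100100010 = 1314
(Check: 2^11 - 734 = 2048 - 734 = 1314.)

1314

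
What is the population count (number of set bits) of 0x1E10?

0x1E10 = 1111000010000
Count the 1s: 1 + 1 + 1 + 1 + 1 = 5

5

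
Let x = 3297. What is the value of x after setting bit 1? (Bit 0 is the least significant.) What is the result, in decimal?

3299

x = 0110011100001
bit 1 is currently 0; set it via x | (1 << 1) = x | 2
→ 0110011100011 = 3299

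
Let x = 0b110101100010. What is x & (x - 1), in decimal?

x = 110101100010 = 3426
x - 1 = 110101100001
AND   = 110101100000 = 3424
(x & (x - 1) clears the lowest set bit of x.)

3424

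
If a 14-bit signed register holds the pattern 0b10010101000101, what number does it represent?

-6843

pattern = 10010101000101 (MSB is 1 ⇒ negative)
Invert: 01101010111010, add 1 → 01101010111011 = 6843, so the value is -6843.
(Equivalently: 9541 - 2^14 = 9541 - 16384 = -6843.)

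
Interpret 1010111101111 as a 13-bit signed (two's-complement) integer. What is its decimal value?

-2577

pattern = 1010111101111 (MSB is 1 ⇒ negative)
Invert: 0101000010000, add 1 → 0101000010001 = 2577, so the value is -2577.
(Equivalently: 5615 - 2^13 = 5615 - 8192 = -2577.)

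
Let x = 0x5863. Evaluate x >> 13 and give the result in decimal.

2

0x5863 = 101100001100011
shift right by 13 → 000000000000010 = 2
(equivalently, floor(22627 / 8192))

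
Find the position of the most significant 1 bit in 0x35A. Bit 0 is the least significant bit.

0x35A = 1101011010
The topmost 1 is at position 9 (since 2^9 = 512 ≤ 858 < 1024).

9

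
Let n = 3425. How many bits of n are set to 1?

6

3425 = 110101100001
Count the 1s: 1 + 1 + 1 + 1 + 1 + 1 = 6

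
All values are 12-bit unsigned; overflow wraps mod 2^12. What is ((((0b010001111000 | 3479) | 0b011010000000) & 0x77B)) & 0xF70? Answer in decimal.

1904

0b010001111000 = 010001111000
3479 = 110110010111
→ | → 110111111111 = 3583
0b011010000000 = 011010000000
→ | → 111111111111 = 4095
0x77B = 011101111011
→ & → 011101111011 = 1915
0xF70 = 111101110000
→ & → 011101110000 = 1904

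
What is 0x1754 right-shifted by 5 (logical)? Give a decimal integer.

186

0x1754 = 1011101010100
shift right by 5 → 0000010111010 = 186
(equivalently, floor(5972 / 32))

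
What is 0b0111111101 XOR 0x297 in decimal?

874

a = 0111111101
0x297 = 1010010111
XOR → 1101101010 = 874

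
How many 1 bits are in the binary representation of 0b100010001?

n = 100010001
Count the 1s: 1 + 1 + 1 = 3

3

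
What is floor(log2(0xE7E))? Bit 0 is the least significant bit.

11

0xE7E = 111001111110
The topmost 1 is at position 11 (since 2^11 = 2048 ≤ 3710 < 4096).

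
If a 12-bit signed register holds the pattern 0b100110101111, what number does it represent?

pattern = 100110101111 (MSB is 1 ⇒ negative)
Invert: 011001010000, add 1 → 011001010001 = 1617, so the value is -1617.
(Equivalently: 2479 - 2^12 = 2479 - 4096 = -1617.)

-1617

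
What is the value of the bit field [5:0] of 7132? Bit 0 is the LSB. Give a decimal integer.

v = 1101111011100
Shift right by 0: 1101111011100
Mask low 6 bits: 011100 = 28

28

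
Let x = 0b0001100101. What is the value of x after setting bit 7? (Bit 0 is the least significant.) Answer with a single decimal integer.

x = 0001100101
bit 7 is currently 0; set it via x | (1 << 7) = x | 128
→ 0011100101 = 229

229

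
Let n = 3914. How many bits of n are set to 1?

7

3914 = 111101001010
Count the 1s: 1 + 1 + 1 + 1 + 1 + 1 + 1 = 7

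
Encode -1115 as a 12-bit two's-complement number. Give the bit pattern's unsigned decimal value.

2981

1115 in 12 bits: 010001011011
Invert: 101110100100
Add 1:  101110100101 = 2981
(Check: 2^12 - 1115 = 4096 - 1115 = 2981.)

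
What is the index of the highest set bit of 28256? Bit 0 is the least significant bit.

14

28256 = 110111001100000
The topmost 1 is at position 14 (since 2^14 = 16384 ≤ 28256 < 32768).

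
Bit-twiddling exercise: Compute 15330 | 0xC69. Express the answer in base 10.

16363

15330 = 11101111100010
0xC69 = 00110001101001
 OR → 11111111101011 = 16363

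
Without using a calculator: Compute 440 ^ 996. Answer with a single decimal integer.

604

440 = 0110111000
996 = 1111100100
XOR → 1001011100 = 604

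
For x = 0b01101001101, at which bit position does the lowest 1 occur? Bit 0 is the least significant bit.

0b01101001101 = 1101001101
Trailing zeros: 0, so the lowest set bit is bit 0 (value 1).

0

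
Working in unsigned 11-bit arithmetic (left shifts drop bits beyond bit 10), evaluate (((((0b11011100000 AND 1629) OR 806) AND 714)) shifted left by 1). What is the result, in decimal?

0b11011100000 = 11011100000
1629 = 11001011101
→ AND → 11001000000 = 1600
806 = 01100100110
→ OR → 11101100110 = 1894
714 = 01011001010
→ AND → 01001000010 = 578
→ shifted left by 1 (mod 2^11) → 10010000100 = 1156

1156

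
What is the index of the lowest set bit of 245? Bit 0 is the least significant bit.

245 = 11110101
Trailing zeros: 0, so the lowest set bit is bit 0 (value 1).

0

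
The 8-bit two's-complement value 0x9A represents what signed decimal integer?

-102

pattern = 10011010 (MSB is 1 ⇒ negative)
Invert: 01100101, add 1 → 01100110 = 102, so the value is -102.
(Equivalently: 154 - 2^8 = 154 - 256 = -102.)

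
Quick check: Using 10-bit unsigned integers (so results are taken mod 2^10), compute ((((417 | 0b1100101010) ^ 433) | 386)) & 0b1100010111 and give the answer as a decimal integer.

417 = 0110100001
0b1100101010 = 1100101010
→ | → 1110101011 = 939
433 = 0110110001
→ ^ → 1000011010 = 538
386 = 0110000010
→ | → 1110011010 = 922
0b1100010111 = 1100010111
→ & → 1100010010 = 786

786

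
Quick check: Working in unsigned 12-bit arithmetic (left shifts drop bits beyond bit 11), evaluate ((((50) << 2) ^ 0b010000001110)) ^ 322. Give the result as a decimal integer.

1412

50 = 000000110010
→ << 2 (mod 2^12) → 000011001000 = 200
0b010000001110 = 010000001110
→ ^ → 010011000110 = 1222
322 = 000101000010
→ ^ → 010110000100 = 1412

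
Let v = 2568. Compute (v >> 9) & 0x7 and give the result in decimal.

v = 0101000001000
Shift right by 9: 0101
Mask low 3 bits: 101 = 5

5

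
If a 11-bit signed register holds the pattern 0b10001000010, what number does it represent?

pattern = 10001000010 (MSB is 1 ⇒ negative)
Invert: 01110111101, add 1 → 01110111110 = 958, so the value is -958.
(Equivalently: 1090 - 2^11 = 1090 - 2048 = -958.)

-958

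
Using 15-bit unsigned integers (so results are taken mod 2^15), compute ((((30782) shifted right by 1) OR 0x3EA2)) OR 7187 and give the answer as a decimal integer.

30782 = 111100000111110
→ shifted right by 1 → 011110000011111 = 15391
0x3EA2 = 011111010100010
→ OR → 011111010111111 = 16063
7187 = 001110000010011
→ OR → 011111010111111 = 16063

16063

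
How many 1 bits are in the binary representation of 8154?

8154 = 1111111011010
Count the 1s: 1 + 1 + 1 + 1 + 1 + 1 + 1 + 1 + 1 + 1 = 10

10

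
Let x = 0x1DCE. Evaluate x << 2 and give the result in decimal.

30520

0x1DCE = 001110111001110
shift left by 2 → 111011100111000 = 30520
(equivalently, 7630 × 2^2 = 7630 × 4)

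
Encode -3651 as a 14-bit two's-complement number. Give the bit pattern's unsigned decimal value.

3651 in 14 bits: 00111001000011
Invert: 11000110111100
Add 1:  11000110111101 = 12733
(Check: 2^14 - 3651 = 16384 - 3651 = 12733.)

12733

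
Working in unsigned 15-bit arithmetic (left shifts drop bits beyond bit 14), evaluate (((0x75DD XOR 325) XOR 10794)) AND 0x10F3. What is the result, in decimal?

4274

0x75DD = 111010111011101
325 = 000000101000101
→ XOR → 111010010011000 = 29848
10794 = 010101000101010
→ XOR → 101111010110010 = 24242
0x10F3 = 001000011110011
→ AND → 001000010110010 = 4274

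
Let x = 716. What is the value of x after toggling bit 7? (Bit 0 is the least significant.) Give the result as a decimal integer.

x = 001011001100
bit 7 is currently 1; toggle it via x ^ (1 << 7) = x ^ 128
→ 001001001100 = 588

588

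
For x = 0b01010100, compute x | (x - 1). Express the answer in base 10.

x = 1010100 = 84
x - 1 = 1010011
OR    = 1010111 = 87
(x | (x - 1) sets all bits below the lowest set bit.)

87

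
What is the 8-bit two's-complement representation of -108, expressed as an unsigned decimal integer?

108 in 8 bits: 01101100
Invert: 10010011
Add 1:  10010100 = 148
(Check: 2^8 - 108 = 256 - 108 = 148.)

148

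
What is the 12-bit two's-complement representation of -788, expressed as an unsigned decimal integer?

3308

788 in 12 bits: 001100010100
Invert: 110011101011
Add 1:  110011101100 = 3308
(Check: 2^12 - 788 = 4096 - 788 = 3308.)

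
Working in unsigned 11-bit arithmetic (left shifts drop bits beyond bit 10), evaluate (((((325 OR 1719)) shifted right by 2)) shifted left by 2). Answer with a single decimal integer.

2036

325 = 00101000101
1719 = 11010110111
→ OR → 11111110111 = 2039
→ shifted right by 2 → 00111111101 = 509
→ shifted left by 2 (mod 2^11) → 11111110100 = 2036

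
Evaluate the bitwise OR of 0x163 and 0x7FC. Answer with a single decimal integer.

0x163 = 00101100011
0x7FC = 11111111100
 OR → 11111111111 = 2047

2047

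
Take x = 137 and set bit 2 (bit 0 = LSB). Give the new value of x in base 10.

x = 010001001
bit 2 is currently 0; set it via x | (1 << 2) = x | 4
→ 010001101 = 141

141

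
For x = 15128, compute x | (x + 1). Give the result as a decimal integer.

15129

x = 11101100011000 = 15128
x + 1 = 11101100011001
OR    = 11101100011001 = 15129
(x | (x + 1) sets the lowest cleared bit.)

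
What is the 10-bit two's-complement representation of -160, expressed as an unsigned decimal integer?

160 in 10 bits: 0010100000
Invert: 1101011111
Add 1:  1101100000 = 864
(Check: 2^10 - 160 = 1024 - 160 = 864.)

864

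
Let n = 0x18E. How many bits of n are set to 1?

0x18E = 110001110
Count the 1s: 1 + 1 + 1 + 1 + 1 = 5

5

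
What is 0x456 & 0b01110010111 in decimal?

22

0x456 = 10001010110
b = 01110010111
AND → 00000010110 = 22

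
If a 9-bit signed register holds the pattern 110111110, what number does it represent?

-66

pattern = 110111110 (MSB is 1 ⇒ negative)
Invert: 001000001, add 1 → 001000010 = 66, so the value is -66.
(Equivalently: 446 - 2^9 = 446 - 512 = -66.)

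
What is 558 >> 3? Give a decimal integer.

558 = 1000101110
shift right by 3 → 0001000101 = 69
(equivalently, floor(558 / 8))

69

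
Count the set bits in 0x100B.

4

0x100B = 1000000001011
Count the 1s: 1 + 1 + 1 + 1 = 4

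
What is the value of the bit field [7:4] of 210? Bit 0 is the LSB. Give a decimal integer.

v = 11010010
Shift right by 4: 1101
Mask low 4 bits: 1101 = 13

13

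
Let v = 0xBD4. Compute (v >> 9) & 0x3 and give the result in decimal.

1

v = 101111010100
Shift right by 9: 101
Mask low 2 bits: 01 = 1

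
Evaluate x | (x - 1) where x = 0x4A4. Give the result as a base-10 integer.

x = 10010100100 = 1188
x - 1 = 10010100011
OR    = 10010100111 = 1191
(x | (x - 1) sets all bits below the lowest set bit.)

1191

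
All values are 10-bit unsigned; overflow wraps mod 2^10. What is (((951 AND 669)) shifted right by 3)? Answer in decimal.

951 = 1110110111
669 = 1010011101
→ AND → 1010010101 = 661
→ shifted right by 3 → 0001010010 = 82

82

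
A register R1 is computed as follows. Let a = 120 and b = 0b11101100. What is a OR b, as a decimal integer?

120 = 01111000
b = 11101100
 OR → 11111100 = 252

252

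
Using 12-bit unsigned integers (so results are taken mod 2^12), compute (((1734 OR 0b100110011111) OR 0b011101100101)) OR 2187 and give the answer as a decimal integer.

1734 = 011011000110
0b100110011111 = 100110011111
→ OR → 111111011111 = 4063
0b011101100101 = 011101100101
→ OR → 111111111111 = 4095
2187 = 100010001011
→ OR → 111111111111 = 4095

4095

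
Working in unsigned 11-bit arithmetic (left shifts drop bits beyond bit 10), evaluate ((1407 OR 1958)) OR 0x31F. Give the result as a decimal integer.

2047

1407 = 10101111111
1958 = 11110100110
→ OR → 11111111111 = 2047
0x31F = 01100011111
→ OR → 11111111111 = 2047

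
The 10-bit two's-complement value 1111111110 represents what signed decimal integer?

-2

pattern = 1111111110 (MSB is 1 ⇒ negative)
Invert: 0000000001, add 1 → 0000000010 = 2, so the value is -2.
(Equivalently: 1022 - 2^10 = 1022 - 1024 = -2.)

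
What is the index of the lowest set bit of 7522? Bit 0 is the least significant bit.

7522 = 1110101100010
Trailing zeros: 1, so the lowest set bit is bit 1 (value 2).

1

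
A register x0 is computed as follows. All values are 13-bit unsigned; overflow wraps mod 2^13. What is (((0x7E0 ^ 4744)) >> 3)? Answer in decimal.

685

0x7E0 = 0011111100000
4744 = 1001010001000
→ ^ → 1010101101000 = 5480
→ >> 3 → 0001010101101 = 685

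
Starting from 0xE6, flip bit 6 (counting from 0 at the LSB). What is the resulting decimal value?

x = 11100110
bit 6 is currently 1; toggle it via x ^ (1 << 6) = x ^ 64
→ 10100110 = 166

166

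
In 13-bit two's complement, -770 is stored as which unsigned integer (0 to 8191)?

7422

770 in 13 bits: 0001100000010
Invert: 1110011111101
Add 1:  1110011111110 = 7422
(Check: 2^13 - 770 = 8192 - 770 = 7422.)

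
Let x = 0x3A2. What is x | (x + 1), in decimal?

x = 1110100010 = 930
x + 1 = 1110100011
OR    = 1110100011 = 931
(x | (x + 1) sets the lowest cleared bit.)

931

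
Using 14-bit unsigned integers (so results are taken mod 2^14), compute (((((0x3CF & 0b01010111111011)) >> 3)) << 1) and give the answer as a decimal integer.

114

0x3CF = 00001111001111
0b01010111111011 = 01010111111011
→ & → 00000111001011 = 459
→ >> 3 → 00000000111001 = 57
→ << 1 (mod 2^14) → 00000001110010 = 114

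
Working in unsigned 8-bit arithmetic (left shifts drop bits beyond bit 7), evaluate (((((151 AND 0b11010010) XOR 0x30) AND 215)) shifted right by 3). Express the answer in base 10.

151 = 10010111
0b11010010 = 11010010
→ AND → 10010010 = 146
0x30 = 00110000
→ XOR → 10100010 = 162
215 = 11010111
→ AND → 10000010 = 130
→ shifted right by 3 → 00010000 = 16

16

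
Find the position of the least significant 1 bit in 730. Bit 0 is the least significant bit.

1

730 = 1011011010
Trailing zeros: 1, so the lowest set bit is bit 1 (value 2).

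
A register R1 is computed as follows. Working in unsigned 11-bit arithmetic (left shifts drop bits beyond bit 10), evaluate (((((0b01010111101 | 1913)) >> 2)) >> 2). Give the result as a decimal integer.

127

0b01010111101 = 01010111101
1913 = 11101111001
→ | → 11111111101 = 2045
→ >> 2 → 00111111111 = 511
→ >> 2 → 00001111111 = 127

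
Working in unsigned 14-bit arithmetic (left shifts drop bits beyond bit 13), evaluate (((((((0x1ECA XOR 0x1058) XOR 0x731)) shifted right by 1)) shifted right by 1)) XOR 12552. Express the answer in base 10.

0x1ECA = 01111011001010
0x1058 = 01000001011000
→ XOR → 00111010010010 = 3730
0x731 = 00011100110001
→ XOR → 00100110100011 = 2467
→ shifted right by 1 → 00010011010001 = 1233
→ shifted right by 1 → 00001001101000 = 616
12552 = 11000100001000
→ XOR → 11001101100000 = 13152

13152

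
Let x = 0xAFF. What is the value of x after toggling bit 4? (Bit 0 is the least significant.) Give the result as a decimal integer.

x = 101011111111
bit 4 is currently 1; toggle it via x ^ (1 << 4) = x ^ 16
→ 101011101111 = 2799

2799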